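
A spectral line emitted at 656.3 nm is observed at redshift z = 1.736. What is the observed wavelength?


lam_obs = lam_emit * (1 + z) = 656.3 * (1 + 1.736) = 1795.6368

1795.6368 nm


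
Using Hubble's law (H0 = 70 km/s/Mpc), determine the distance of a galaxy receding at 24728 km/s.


d = v / H0 = 24728 / 70 = 353.2571

353.2571 Mpc


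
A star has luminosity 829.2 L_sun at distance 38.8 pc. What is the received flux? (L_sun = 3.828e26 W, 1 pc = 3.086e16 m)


F = L / (4*pi*d^2) = 3.174e+29 / (4*pi*(1.197e+18)^2) = 1.762e-08

1.762e-08 W/m^2


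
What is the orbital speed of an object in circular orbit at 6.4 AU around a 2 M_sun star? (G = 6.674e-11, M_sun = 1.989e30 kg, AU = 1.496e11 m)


v = sqrt(GM/r) = sqrt(6.674e-11 * 3.978e+30 / 9.574e+11) = 16652.1267

16652.1267 m/s


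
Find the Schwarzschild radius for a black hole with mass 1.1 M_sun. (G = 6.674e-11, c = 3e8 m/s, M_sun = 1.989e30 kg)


M = 1.1 * 1.989e30 kg = 2.1879e+30 kg. rs = 2GM/c^2 = 2 * 6.674e-11 * 2.1879e+30 / (3e8)^2 = 3244.8988

3244.8988 m


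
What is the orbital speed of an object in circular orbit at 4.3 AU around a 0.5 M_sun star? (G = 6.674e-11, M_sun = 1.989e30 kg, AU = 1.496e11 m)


v = sqrt(GM/r) = sqrt(6.674e-11 * 9.945e+29 / 6.433e+11) = 10157.7021

10157.7021 m/s


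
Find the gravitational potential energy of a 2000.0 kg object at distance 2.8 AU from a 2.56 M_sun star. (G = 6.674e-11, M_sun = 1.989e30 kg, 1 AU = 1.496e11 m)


M = 2.56 * 1.989e30 kg = 5.09184e+30 kg; r = 2.8 AU * 1.496e11 m/AU = 4.1888e+11 m. U = -GM*m/r = -(6.674e-11 * 5.09184e+30 * 2000.0) / 4.1888e+11 = -1.623e+12

-1.623e+12 J


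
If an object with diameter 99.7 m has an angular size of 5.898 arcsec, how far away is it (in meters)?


D = size / theta_rad, theta_rad = 5.898 * pi/(180*3600) = 2.859e-05, D = 3.487e+06

3.487e+06 m


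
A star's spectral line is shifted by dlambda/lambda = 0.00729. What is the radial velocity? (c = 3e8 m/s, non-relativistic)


v = (dlambda/lambda) * c = 0.00729 * 3e8 = 2.187e+06

2.187e+06 m/s


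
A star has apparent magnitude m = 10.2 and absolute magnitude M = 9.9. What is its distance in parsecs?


d = 10^((m - M + 5)/5) = 10^((10.2 - 9.9 + 5)/5) = 11.4815

11.4815 pc


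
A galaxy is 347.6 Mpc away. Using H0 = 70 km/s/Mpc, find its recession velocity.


v = H0 * d = 70 * 347.6 = 24332.0

24332.0 km/s


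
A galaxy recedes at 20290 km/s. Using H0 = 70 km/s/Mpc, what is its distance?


d = v / H0 = 20290 / 70 = 289.8571

289.8571 Mpc


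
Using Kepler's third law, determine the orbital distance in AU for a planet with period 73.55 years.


a = P^(2/3) = 73.55^(2/3) = 17.5545

17.5545 AU


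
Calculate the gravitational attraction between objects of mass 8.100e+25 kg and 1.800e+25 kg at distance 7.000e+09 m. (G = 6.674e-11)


F = G*m1*m2/r^2 = 6.674e-11 * 8.100e+25 * 1.800e+25 / (7.000e+09)^2 = 6.674e-11 * 1.458e+51 / 4.900e+19 = 1.986e+21

1.986e+21 N


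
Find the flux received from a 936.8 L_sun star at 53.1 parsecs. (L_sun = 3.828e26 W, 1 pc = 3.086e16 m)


F = L / (4*pi*d^2) = 3.586e+29 / (4*pi*(1.639e+18)^2) = 1.063e-08

1.063e-08 W/m^2


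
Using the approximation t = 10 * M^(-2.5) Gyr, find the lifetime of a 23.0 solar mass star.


t = 10 * M^(-2.5) = 10 * 23.0^(-2.5) = 0.0039

0.0039 Gyr


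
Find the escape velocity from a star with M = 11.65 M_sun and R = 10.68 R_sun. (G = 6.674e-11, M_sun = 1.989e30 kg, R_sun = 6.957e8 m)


M = 11.65 * 1.989e30 kg = 2.317185e+31 kg; R = 10.68 * 6.957e8 m = 7.430076e+09 m. v_esc = sqrt(2GM/R) = sqrt(2 * 6.674e-11 * 2.317185e+31 / 7.430076e+09) = 645196.2362

645196.2362 m/s


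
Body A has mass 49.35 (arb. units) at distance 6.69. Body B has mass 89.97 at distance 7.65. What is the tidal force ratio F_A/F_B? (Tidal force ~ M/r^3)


Ratio = (M1/r1^3) / (M2/r2^3) = (49.35/6.69^3) / (89.97/7.65^3) = 0.8202

0.8202


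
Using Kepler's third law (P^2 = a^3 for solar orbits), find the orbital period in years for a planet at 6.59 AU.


P = a^(3/2) = 6.59^1.5 = 16.9172

16.9172 years


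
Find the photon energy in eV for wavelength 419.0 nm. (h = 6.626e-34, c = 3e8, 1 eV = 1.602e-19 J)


E = hc/lambda = 6.626e-34 * 3e8 / 4.190e-07 = 4.744e-19 J = 2.9614 eV

2.9614 eV


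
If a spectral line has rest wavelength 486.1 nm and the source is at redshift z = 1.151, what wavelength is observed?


lam_obs = lam_emit * (1 + z) = 486.1 * (1 + 1.151) = 1045.6011

1045.6011 nm


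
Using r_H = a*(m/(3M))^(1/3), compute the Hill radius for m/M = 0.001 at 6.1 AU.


r_H = a * (m/3M)^(1/3) = 6.1 * (0.001/3)^(1/3) = 0.423

0.423 AU


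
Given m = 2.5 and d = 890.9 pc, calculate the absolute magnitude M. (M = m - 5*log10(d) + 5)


M = m - 5*log10(d) + 5 = 2.5 - 5*log10(890.9) + 5 = -7.2491

-7.2491


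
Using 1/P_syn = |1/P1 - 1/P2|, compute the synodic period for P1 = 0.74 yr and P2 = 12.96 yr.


1/P_syn = |1/P1 - 1/P2| = |1/0.74 - 1/12.96| => P_syn = 0.7848

0.7848 years


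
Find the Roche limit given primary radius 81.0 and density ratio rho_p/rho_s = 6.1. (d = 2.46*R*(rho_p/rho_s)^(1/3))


d_Roche = 2.46 * 81.0 * 6.1^(1/3) = 364.0799

364.0799


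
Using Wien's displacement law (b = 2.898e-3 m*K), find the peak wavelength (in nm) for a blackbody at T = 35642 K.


lam_max = b / T = 2.898e-3 / 35642 = 8.131e-08 m = 81.3086 nm

81.3086 nm


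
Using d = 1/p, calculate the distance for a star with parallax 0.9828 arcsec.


d = 1/p = 1/0.9828 = 1.0175

1.0175 pc


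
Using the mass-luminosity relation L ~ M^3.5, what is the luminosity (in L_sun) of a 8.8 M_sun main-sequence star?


L/L_sun = (M/M_sun)^3.5 = 8.8^3.5 = 2021.5726

2021.5726 L_sun


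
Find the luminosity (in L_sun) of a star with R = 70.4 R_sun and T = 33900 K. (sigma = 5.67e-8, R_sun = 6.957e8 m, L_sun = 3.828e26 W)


R = 70.4 * 6.957e8 m = 4.897728e+10 m. L = 4*pi*R^2*sigma*T^4 = 4*pi*(4.897728e+10)^2 * 5.67e-8 * 33900^4 = 2.257257168e+33 W. L/L_sun = 2.257257168e+33 / 3.828e26 = 5.897e+06

5.897e+06 L_sun


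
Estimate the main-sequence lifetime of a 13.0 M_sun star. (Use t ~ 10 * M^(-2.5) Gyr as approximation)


t = 10 * M^(-2.5) = 10 * 13.0^(-2.5) = 0.0164

0.0164 Gyr


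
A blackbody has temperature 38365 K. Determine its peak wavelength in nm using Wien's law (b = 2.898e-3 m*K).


lam_max = b / T = 2.898e-3 / 38365 = 7.554e-08 m = 75.5376 nm

75.5376 nm


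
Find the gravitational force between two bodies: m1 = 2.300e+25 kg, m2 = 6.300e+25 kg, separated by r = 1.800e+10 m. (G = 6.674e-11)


F = G*m1*m2/r^2 = 6.674e-11 * 2.300e+25 * 6.300e+25 / (1.800e+10)^2 = 6.674e-11 * 1.449e+51 / 3.240e+20 = 2.985e+20

2.985e+20 N


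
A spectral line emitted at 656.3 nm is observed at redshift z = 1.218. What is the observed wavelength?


lam_obs = lam_emit * (1 + z) = 656.3 * (1 + 1.218) = 1455.6734

1455.6734 nm


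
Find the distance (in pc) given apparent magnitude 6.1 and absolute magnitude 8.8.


d = 10^((m - M + 5)/5) = 10^((6.1 - 8.8 + 5)/5) = 2.884

2.884 pc


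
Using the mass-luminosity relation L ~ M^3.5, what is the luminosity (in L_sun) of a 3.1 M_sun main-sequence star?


L/L_sun = (M/M_sun)^3.5 = 3.1^3.5 = 52.4525

52.4525 L_sun


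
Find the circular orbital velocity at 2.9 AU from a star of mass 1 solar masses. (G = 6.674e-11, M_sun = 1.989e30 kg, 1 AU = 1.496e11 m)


v = sqrt(GM/r) = sqrt(6.674e-11 * 1.989e+30 / 4.338e+11) = 17492.2509

17492.2509 m/s


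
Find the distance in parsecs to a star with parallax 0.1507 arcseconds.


d = 1/p = 1/0.1507 = 6.6357

6.6357 pc


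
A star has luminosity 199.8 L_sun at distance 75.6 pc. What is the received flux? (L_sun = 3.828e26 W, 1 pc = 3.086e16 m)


F = L / (4*pi*d^2) = 7.648e+28 / (4*pi*(2.333e+18)^2) = 1.118e-09

1.118e-09 W/m^2


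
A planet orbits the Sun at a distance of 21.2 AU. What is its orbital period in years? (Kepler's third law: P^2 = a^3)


P = a^(3/2) = 21.2^1.5 = 97.6121

97.6121 years


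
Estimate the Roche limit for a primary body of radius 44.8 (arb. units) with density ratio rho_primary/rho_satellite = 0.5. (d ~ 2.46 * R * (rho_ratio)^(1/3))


d_Roche = 2.46 * 44.8 * 0.5^(1/3) = 87.4721

87.4721


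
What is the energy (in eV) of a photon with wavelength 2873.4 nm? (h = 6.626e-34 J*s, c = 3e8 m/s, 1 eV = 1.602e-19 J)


E = hc/lambda = 6.626e-34 * 3e8 / 2.873e-06 = 6.918e-20 J = 0.4318 eV

0.4318 eV


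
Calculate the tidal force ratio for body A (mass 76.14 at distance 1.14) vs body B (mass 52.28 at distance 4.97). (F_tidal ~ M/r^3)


Ratio = (M1/r1^3) / (M2/r2^3) = (76.14/1.14^3) / (52.28/4.97^3) = 120.6791

120.6791


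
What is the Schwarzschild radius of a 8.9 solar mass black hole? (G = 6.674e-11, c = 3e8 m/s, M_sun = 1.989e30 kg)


M = 8.9 * 1.989e30 kg = 1.77021e+31 kg. rs = 2GM/c^2 = 2 * 6.674e-11 * 1.77021e+31 / (3e8)^2 = 26254.1812

26254.1812 m


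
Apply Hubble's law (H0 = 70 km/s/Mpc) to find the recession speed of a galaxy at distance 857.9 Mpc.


v = H0 * d = 70 * 857.9 = 60053.0

60053.0 km/s


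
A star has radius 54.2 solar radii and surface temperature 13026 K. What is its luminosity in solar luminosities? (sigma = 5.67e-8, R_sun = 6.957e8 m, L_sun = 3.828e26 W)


R = 54.2 * 6.957e8 m = 3.770694e+10 m. L = 4*pi*R^2*sigma*T^4 = 4*pi*(3.770694e+10)^2 * 5.67e-8 * 13026^4 = 2.916619654e+31 W. L/L_sun = 2.916619654e+31 / 3.828e26 = 76191.736

76191.736 L_sun


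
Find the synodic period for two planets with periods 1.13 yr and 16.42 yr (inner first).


1/P_syn = |1/P1 - 1/P2| = |1/1.13 - 1/16.42| => P_syn = 1.2135

1.2135 years


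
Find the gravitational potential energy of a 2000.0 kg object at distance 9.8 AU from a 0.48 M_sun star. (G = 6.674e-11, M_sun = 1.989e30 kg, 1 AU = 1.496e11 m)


M = 0.48 * 1.989e30 kg = 9.5472e+29 kg; r = 9.8 AU * 1.496e11 m/AU = 1.46608e+12 m. U = -GM*m/r = -(6.674e-11 * 9.5472e+29 * 2000.0) / 1.46608e+12 = -8.692e+10

-8.692e+10 J


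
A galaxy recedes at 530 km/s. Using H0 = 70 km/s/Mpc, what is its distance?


d = v / H0 = 530 / 70 = 7.5714

7.5714 Mpc


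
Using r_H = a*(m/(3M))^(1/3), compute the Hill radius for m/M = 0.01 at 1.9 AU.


r_H = a * (m/3M)^(1/3) = 1.9 * (0.01/3)^(1/3) = 0.2838

0.2838 AU


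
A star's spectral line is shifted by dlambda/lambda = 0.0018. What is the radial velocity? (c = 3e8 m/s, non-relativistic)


v = (dlambda/lambda) * c = 0.0018 * 3e8 = 540000.0

540000.0 m/s


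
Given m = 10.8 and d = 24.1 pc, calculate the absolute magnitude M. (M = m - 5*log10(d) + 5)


M = m - 5*log10(d) + 5 = 10.8 - 5*log10(24.1) + 5 = 8.8899

8.8899


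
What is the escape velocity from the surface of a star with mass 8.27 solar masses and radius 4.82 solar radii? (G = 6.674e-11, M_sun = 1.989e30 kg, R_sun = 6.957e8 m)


M = 8.27 * 1.989e30 kg = 1.644903e+31 kg; R = 4.82 * 6.957e8 m = 3.353274e+09 m. v_esc = sqrt(2GM/R) = sqrt(2 * 6.674e-11 * 1.644903e+31 / 3.353274e+09) = 809177.3626

809177.3626 m/s


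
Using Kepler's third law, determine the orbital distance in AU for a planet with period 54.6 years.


a = P^(2/3) = 54.6^(2/3) = 14.3922

14.3922 AU


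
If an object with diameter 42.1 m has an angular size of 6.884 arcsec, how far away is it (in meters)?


D = size / theta_rad, theta_rad = 6.884 * pi/(180*3600) = 3.337e-05, D = 1.261e+06

1.261e+06 m


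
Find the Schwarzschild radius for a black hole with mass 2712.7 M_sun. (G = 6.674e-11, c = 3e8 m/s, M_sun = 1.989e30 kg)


M = 2712.7 * 1.989e30 kg = 5.3955603e+33 kg. rs = 2GM/c^2 = 2 * 6.674e-11 * 5.3955603e+33 / (3e8)^2 = 8.002e+06

8.002e+06 m


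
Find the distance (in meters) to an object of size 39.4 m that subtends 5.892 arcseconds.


D = size / theta_rad, theta_rad = 5.892 * pi/(180*3600) = 2.857e-05, D = 1.379e+06

1.379e+06 m


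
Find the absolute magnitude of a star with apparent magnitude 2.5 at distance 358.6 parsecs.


M = m - 5*log10(d) + 5 = 2.5 - 5*log10(358.6) + 5 = -5.2731

-5.2731


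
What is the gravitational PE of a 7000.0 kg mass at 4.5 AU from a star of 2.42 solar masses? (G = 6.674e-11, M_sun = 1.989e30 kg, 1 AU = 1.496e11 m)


M = 2.42 * 1.989e30 kg = 4.81338e+30 kg; r = 4.5 AU * 1.496e11 m/AU = 6.732e+11 m. U = -GM*m/r = -(6.674e-11 * 4.81338e+30 * 7000.0) / 6.732e+11 = -3.340e+12

-3.340e+12 J


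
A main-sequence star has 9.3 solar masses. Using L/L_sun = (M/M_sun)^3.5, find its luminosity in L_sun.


L/L_sun = (M/M_sun)^3.5 = 9.3^3.5 = 2452.9592

2452.9592 L_sun


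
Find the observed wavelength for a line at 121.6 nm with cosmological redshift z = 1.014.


lam_obs = lam_emit * (1 + z) = 121.6 * (1 + 1.014) = 244.9024

244.9024 nm


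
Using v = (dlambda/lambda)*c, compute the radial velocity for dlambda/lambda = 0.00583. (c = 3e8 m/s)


v = (dlambda/lambda) * c = 0.00583 * 3e8 = 1.749e+06

1.749e+06 m/s


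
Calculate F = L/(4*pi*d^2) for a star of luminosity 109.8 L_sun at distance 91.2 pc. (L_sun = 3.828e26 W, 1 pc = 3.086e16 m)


F = L / (4*pi*d^2) = 4.203e+28 / (4*pi*(2.814e+18)^2) = 4.223e-10

4.223e-10 W/m^2


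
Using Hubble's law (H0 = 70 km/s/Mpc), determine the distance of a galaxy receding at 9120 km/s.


d = v / H0 = 9120 / 70 = 130.2857

130.2857 Mpc


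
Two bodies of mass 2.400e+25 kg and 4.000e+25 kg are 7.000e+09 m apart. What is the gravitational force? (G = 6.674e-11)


F = G*m1*m2/r^2 = 6.674e-11 * 2.400e+25 * 4.000e+25 / (7.000e+09)^2 = 6.674e-11 * 9.600e+50 / 4.900e+19 = 1.308e+21

1.308e+21 N


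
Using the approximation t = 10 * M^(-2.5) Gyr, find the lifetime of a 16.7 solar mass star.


t = 10 * M^(-2.5) = 10 * 16.7^(-2.5) = 0.0088

0.0088 Gyr


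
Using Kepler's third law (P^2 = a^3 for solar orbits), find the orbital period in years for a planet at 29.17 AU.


P = a^(3/2) = 29.17^1.5 = 157.545

157.545 years


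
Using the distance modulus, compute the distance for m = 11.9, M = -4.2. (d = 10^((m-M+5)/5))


d = 10^((m - M + 5)/5) = 10^((11.9 - -4.2 + 5)/5) = 16595.8691

16595.8691 pc


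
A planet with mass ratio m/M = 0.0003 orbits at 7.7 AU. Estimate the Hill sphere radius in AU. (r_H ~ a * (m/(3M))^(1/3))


r_H = a * (m/3M)^(1/3) = 7.7 * (0.0003/3)^(1/3) = 0.3574

0.3574 AU


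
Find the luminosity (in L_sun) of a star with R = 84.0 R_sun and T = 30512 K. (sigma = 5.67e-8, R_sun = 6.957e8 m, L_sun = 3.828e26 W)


R = 84.0 * 6.957e8 m = 5.84388e+10 m. L = 4*pi*R^2*sigma*T^4 = 4*pi*(5.84388e+10)^2 * 5.67e-8 * 30512^4 = 2.10900789e+33 W. L/L_sun = 2.10900789e+33 / 3.828e26 = 5.509e+06

5.509e+06 L_sun


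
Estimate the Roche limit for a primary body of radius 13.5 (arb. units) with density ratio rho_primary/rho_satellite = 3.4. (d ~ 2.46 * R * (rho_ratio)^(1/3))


d_Roche = 2.46 * 13.5 * 3.4^(1/3) = 49.9377

49.9377


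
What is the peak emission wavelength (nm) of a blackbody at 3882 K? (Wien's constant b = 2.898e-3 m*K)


lam_max = b / T = 2.898e-3 / 3882 = 7.465e-07 m = 746.5224 nm

746.5224 nm


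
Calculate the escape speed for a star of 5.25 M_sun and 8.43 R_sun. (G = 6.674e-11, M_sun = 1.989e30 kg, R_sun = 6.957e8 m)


M = 5.25 * 1.989e30 kg = 1.044225e+31 kg; R = 8.43 * 6.957e8 m = 5.864751e+09 m. v_esc = sqrt(2GM/R) = sqrt(2 * 6.674e-11 * 1.044225e+31 / 5.864751e+09) = 487506.4357

487506.4357 m/s


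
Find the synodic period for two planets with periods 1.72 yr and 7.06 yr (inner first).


1/P_syn = |1/P1 - 1/P2| = |1/1.72 - 1/7.06| => P_syn = 2.274

2.274 years


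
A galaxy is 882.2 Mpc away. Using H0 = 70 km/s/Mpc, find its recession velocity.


v = H0 * d = 70 * 882.2 = 61754.0

61754.0 km/s


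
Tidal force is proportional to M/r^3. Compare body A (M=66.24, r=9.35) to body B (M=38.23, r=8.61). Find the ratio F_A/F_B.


Ratio = (M1/r1^3) / (M2/r2^3) = (66.24/9.35^3) / (38.23/8.61^3) = 1.353

1.353


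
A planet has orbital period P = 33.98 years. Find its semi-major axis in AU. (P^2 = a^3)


a = P^(2/3) = 33.98^(2/3) = 10.491

10.491 AU


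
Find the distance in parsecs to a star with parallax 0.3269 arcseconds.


d = 1/p = 1/0.3269 = 3.059

3.059 pc


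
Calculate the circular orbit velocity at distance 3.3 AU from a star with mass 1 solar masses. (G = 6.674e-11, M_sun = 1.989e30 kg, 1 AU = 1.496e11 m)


v = sqrt(GM/r) = sqrt(6.674e-11 * 1.989e+30 / 4.937e+11) = 16397.8808

16397.8808 m/s


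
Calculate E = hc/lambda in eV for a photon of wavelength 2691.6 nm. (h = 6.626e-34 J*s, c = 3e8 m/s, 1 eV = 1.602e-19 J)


E = hc/lambda = 6.626e-34 * 3e8 / 2.692e-06 = 7.385e-20 J = 0.461 eV

0.461 eV


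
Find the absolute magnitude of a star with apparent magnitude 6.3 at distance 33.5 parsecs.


M = m - 5*log10(d) + 5 = 6.3 - 5*log10(33.5) + 5 = 3.6748

3.6748


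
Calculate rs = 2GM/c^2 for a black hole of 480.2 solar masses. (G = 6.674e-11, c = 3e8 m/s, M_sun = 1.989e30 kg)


M = 480.2 * 1.989e30 kg = 9.551178e+32 kg. rs = 2GM/c^2 = 2 * 6.674e-11 * 9.551178e+32 / (3e8)^2 = 1.417e+06

1.417e+06 m


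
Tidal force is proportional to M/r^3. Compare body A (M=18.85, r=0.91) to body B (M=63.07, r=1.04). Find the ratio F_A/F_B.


Ratio = (M1/r1^3) / (M2/r2^3) = (18.85/0.91^3) / (63.07/1.04^3) = 0.4461

0.4461


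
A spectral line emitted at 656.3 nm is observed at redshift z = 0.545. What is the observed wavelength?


lam_obs = lam_emit * (1 + z) = 656.3 * (1 + 0.545) = 1013.9835

1013.9835 nm


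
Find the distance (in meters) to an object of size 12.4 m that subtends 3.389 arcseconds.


D = size / theta_rad, theta_rad = 3.389 * pi/(180*3600) = 1.643e-05, D = 754701.5631

754701.5631 m


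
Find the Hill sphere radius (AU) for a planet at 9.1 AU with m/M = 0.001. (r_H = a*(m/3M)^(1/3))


r_H = a * (m/3M)^(1/3) = 9.1 * (0.001/3)^(1/3) = 0.631

0.631 AU


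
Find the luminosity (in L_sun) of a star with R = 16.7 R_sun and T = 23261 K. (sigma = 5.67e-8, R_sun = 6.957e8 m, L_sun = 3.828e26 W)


R = 16.7 * 6.957e8 m = 1.161819e+10 m. L = 4*pi*R^2*sigma*T^4 = 4*pi*(1.161819e+10)^2 * 5.67e-8 * 23261^4 = 2.815680655e+31 W. L/L_sun = 2.815680655e+31 / 3.828e26 = 73554.8761

73554.8761 L_sun


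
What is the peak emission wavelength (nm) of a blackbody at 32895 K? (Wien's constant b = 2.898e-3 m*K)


lam_max = b / T = 2.898e-3 / 32895 = 8.810e-08 m = 88.0985 nm

88.0985 nm


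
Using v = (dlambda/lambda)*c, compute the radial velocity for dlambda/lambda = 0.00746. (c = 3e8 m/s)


v = (dlambda/lambda) * c = 0.00746 * 3e8 = 2.238e+06

2.238e+06 m/s


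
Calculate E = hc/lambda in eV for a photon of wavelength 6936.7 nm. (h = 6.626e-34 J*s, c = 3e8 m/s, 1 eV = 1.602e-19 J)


E = hc/lambda = 6.626e-34 * 3e8 / 6.937e-06 = 2.866e-20 J = 0.1789 eV

0.1789 eV


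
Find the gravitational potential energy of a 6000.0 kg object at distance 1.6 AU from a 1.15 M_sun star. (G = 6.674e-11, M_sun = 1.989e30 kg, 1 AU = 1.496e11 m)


M = 1.15 * 1.989e30 kg = 2.28735e+30 kg; r = 1.6 AU * 1.496e11 m/AU = 2.3936e+11 m. U = -GM*m/r = -(6.674e-11 * 2.28735e+30 * 6000.0) / 2.3936e+11 = -3.827e+12

-3.827e+12 J


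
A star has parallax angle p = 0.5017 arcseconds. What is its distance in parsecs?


d = 1/p = 1/0.5017 = 1.9932

1.9932 pc


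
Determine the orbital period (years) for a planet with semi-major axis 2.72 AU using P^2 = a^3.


P = a^(3/2) = 2.72^1.5 = 4.4859

4.4859 years


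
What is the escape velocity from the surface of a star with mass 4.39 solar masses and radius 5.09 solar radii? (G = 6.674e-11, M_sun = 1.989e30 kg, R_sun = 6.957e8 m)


M = 4.39 * 1.989e30 kg = 8.73171e+30 kg; R = 5.09 * 6.957e8 m = 3.541113e+09 m. v_esc = sqrt(2GM/R) = sqrt(2 * 6.674e-11 * 8.73171e+30 / 3.541113e+09) = 573703.9735

573703.9735 m/s


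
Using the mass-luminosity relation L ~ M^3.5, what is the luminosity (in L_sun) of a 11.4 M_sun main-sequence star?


L/L_sun = (M/M_sun)^3.5 = 11.4^3.5 = 5002.2683

5002.2683 L_sun


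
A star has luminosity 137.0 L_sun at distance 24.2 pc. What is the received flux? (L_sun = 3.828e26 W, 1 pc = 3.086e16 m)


F = L / (4*pi*d^2) = 5.244e+28 / (4*pi*(7.468e+17)^2) = 7.483e-09

7.483e-09 W/m^2


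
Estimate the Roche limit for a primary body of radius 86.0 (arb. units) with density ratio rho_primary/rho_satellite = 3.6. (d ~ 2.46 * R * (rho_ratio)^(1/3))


d_Roche = 2.46 * 86.0 * 3.6^(1/3) = 324.2408

324.2408


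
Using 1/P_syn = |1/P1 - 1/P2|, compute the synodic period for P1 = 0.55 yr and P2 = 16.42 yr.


1/P_syn = |1/P1 - 1/P2| = |1/0.55 - 1/16.42| => P_syn = 0.5691

0.5691 years


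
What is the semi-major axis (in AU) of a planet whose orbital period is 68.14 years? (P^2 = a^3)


a = P^(2/3) = 68.14^(2/3) = 16.6828

16.6828 AU


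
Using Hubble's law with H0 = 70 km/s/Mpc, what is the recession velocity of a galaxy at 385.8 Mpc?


v = H0 * d = 70 * 385.8 = 27006.0

27006.0 km/s


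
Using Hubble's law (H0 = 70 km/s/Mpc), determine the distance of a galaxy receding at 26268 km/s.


d = v / H0 = 26268 / 70 = 375.2571

375.2571 Mpc


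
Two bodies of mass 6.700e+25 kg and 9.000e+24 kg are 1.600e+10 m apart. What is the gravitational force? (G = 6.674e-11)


F = G*m1*m2/r^2 = 6.674e-11 * 6.700e+25 * 9.000e+24 / (1.600e+10)^2 = 6.674e-11 * 6.030e+50 / 2.560e+20 = 1.572e+20

1.572e+20 N


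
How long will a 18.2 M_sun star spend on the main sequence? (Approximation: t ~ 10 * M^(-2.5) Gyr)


t = 10 * M^(-2.5) = 10 * 18.2^(-2.5) = 0.0071

0.0071 Gyr


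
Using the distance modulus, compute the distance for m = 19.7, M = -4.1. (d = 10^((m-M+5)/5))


d = 10^((m - M + 5)/5) = 10^((19.7 - -4.1 + 5)/5) = 575439.9373

575439.9373 pc


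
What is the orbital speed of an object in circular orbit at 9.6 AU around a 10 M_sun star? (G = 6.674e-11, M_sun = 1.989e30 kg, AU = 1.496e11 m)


v = sqrt(GM/r) = sqrt(6.674e-11 * 1.989e+31 / 1.436e+12) = 30402.4848

30402.4848 m/s


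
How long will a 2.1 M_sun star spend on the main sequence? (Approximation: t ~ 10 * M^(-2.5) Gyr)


t = 10 * M^(-2.5) = 10 * 2.1^(-2.5) = 1.5648

1.5648 Gyr


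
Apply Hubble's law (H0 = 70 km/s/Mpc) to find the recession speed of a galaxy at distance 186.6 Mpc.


v = H0 * d = 70 * 186.6 = 13062.0

13062.0 km/s


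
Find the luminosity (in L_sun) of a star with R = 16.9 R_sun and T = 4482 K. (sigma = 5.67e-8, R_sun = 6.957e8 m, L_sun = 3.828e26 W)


R = 16.9 * 6.957e8 m = 1.175733e+10 m. L = 4*pi*R^2*sigma*T^4 = 4*pi*(1.175733e+10)^2 * 5.67e-8 * 4482^4 = 3.974639531e+28 W. L/L_sun = 3.974639531e+28 / 3.828e26 = 103.8307

103.8307 L_sun


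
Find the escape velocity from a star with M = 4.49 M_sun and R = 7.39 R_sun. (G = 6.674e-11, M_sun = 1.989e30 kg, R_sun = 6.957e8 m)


M = 4.49 * 1.989e30 kg = 8.93061e+30 kg; R = 7.39 * 6.957e8 m = 5.141223e+09 m. v_esc = sqrt(2GM/R) = sqrt(2 * 6.674e-11 * 8.93061e+30 / 5.141223e+09) = 481521.2306

481521.2306 m/s


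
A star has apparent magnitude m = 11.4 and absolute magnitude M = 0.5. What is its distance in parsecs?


d = 10^((m - M + 5)/5) = 10^((11.4 - 0.5 + 5)/5) = 1513.5612

1513.5612 pc


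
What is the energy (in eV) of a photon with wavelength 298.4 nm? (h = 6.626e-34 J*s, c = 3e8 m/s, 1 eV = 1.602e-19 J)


E = hc/lambda = 6.626e-34 * 3e8 / 2.984e-07 = 6.662e-19 J = 4.1583 eV

4.1583 eV


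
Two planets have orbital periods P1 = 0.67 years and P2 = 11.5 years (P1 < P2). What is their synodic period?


1/P_syn = |1/P1 - 1/P2| = |1/0.67 - 1/11.5| => P_syn = 0.7114

0.7114 years


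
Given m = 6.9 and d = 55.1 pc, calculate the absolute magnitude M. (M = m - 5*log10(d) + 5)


M = m - 5*log10(d) + 5 = 6.9 - 5*log10(55.1) + 5 = 3.1942

3.1942


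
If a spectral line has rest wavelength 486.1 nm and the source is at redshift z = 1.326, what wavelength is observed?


lam_obs = lam_emit * (1 + z) = 486.1 * (1 + 1.326) = 1130.6686

1130.6686 nm


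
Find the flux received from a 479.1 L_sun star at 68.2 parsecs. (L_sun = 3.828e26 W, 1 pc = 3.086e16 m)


F = L / (4*pi*d^2) = 1.834e+29 / (4*pi*(2.105e+18)^2) = 3.295e-09

3.295e-09 W/m^2


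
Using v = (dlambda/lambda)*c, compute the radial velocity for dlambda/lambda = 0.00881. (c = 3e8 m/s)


v = (dlambda/lambda) * c = 0.00881 * 3e8 = 2.643e+06

2.643e+06 m/s


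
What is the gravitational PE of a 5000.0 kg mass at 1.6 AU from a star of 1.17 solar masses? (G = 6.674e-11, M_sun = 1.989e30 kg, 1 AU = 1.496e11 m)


M = 1.17 * 1.989e30 kg = 2.32713e+30 kg; r = 1.6 AU * 1.496e11 m/AU = 2.3936e+11 m. U = -GM*m/r = -(6.674e-11 * 2.32713e+30 * 5000.0) / 2.3936e+11 = -3.244e+12

-3.244e+12 J


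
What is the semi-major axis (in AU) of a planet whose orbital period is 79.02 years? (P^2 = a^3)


a = P^(2/3) = 79.02^(2/3) = 18.4144

18.4144 AU


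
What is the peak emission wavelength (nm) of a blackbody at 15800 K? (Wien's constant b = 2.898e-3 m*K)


lam_max = b / T = 2.898e-3 / 15800 = 1.834e-07 m = 183.4177 nm

183.4177 nm


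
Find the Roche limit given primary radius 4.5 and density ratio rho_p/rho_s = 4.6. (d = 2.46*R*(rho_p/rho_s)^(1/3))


d_Roche = 2.46 * 4.5 * 4.6^(1/3) = 18.4106

18.4106


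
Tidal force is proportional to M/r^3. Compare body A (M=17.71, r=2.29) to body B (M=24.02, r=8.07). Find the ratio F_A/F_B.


Ratio = (M1/r1^3) / (M2/r2^3) = (17.71/2.29^3) / (24.02/8.07^3) = 32.2671

32.2671


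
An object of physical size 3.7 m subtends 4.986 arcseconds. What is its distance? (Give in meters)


D = size / theta_rad, theta_rad = 4.986 * pi/(180*3600) = 2.417e-05, D = 153064.5373

153064.5373 m


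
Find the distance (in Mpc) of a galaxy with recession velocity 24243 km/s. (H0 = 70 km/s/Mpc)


d = v / H0 = 24243 / 70 = 346.3286

346.3286 Mpc


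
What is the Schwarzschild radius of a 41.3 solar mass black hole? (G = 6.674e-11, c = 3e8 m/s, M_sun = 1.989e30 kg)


M = 41.3 * 1.989e30 kg = 8.21457e+31 kg. rs = 2GM/c^2 = 2 * 6.674e-11 * 8.21457e+31 / (3e8)^2 = 121831.2004

121831.2004 m


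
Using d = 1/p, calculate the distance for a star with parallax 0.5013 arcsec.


d = 1/p = 1/0.5013 = 1.9948

1.9948 pc


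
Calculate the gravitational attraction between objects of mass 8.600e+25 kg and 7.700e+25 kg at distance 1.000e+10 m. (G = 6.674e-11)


F = G*m1*m2/r^2 = 6.674e-11 * 8.600e+25 * 7.700e+25 / (1.000e+10)^2 = 6.674e-11 * 6.622e+51 / 1.000e+20 = 4.420e+21

4.420e+21 N


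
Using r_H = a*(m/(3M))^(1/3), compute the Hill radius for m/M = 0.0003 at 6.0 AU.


r_H = a * (m/3M)^(1/3) = 6.0 * (0.0003/3)^(1/3) = 0.2785

0.2785 AU


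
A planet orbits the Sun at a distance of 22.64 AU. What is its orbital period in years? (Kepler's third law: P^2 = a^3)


P = a^(3/2) = 22.64^1.5 = 107.7245

107.7245 years


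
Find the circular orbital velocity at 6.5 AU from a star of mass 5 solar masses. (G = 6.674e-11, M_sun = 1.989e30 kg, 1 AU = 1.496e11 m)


v = sqrt(GM/r) = sqrt(6.674e-11 * 9.945e+30 / 9.724e+11) = 26126.0059

26126.0059 m/s


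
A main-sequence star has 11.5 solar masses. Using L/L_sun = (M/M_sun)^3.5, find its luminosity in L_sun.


L/L_sun = (M/M_sun)^3.5 = 11.5^3.5 = 5157.5381

5157.5381 L_sun


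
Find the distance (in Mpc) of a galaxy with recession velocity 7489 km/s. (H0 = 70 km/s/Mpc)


d = v / H0 = 7489 / 70 = 106.9857

106.9857 Mpc


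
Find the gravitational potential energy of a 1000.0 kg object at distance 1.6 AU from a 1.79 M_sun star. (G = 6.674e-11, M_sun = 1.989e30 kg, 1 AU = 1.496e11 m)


M = 1.79 * 1.989e30 kg = 3.56031e+30 kg; r = 1.6 AU * 1.496e11 m/AU = 2.3936e+11 m. U = -GM*m/r = -(6.674e-11 * 3.56031e+30 * 1000.0) / 2.3936e+11 = -9.927e+11

-9.927e+11 J


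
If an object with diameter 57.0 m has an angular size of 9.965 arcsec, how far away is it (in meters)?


D = size / theta_rad, theta_rad = 9.965 * pi/(180*3600) = 4.831e-05, D = 1.180e+06

1.180e+06 m


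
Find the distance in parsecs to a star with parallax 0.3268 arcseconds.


d = 1/p = 1/0.3268 = 3.06

3.06 pc


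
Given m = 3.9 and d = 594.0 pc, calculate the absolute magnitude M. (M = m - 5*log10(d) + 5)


M = m - 5*log10(d) + 5 = 3.9 - 5*log10(594.0) + 5 = -4.9689

-4.9689


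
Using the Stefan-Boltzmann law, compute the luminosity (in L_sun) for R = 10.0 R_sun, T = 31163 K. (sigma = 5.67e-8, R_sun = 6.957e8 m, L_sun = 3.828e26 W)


R = 10.0 * 6.957e8 m = 6.957e+09 m. L = 4*pi*R^2*sigma*T^4 = 4*pi*(6.957e+09)^2 * 5.67e-8 * 31163^4 = 3.252325231e+31 W. L/L_sun = 3.252325231e+31 / 3.828e26 = 84961.4742

84961.4742 L_sun


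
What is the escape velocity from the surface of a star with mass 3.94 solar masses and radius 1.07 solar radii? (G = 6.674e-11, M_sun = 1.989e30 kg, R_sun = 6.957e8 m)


M = 3.94 * 1.989e30 kg = 7.83666e+30 kg; R = 1.07 * 6.957e8 m = 7.44399e+08 m. v_esc = sqrt(2GM/R) = sqrt(2 * 6.674e-11 * 7.83666e+30 / 7.44399e+08) = 1.185e+06

1.185e+06 m/s


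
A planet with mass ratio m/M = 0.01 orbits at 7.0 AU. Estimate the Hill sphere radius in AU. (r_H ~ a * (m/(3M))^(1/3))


r_H = a * (m/3M)^(1/3) = 7.0 * (0.01/3)^(1/3) = 1.0457

1.0457 AU


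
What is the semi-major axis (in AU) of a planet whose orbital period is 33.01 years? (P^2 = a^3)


a = P^(2/3) = 33.01^(2/3) = 10.2904

10.2904 AU


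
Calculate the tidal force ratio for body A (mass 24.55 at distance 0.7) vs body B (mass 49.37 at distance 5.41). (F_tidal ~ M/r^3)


Ratio = (M1/r1^3) / (M2/r2^3) = (24.55/0.7^3) / (49.37/5.41^3) = 229.5546

229.5546


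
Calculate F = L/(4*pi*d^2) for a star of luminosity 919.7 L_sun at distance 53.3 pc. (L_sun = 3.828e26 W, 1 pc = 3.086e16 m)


F = L / (4*pi*d^2) = 3.521e+29 / (4*pi*(1.645e+18)^2) = 1.036e-08

1.036e-08 W/m^2


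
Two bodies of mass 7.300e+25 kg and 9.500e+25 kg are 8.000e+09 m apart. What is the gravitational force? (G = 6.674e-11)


F = G*m1*m2/r^2 = 6.674e-11 * 7.300e+25 * 9.500e+25 / (8.000e+09)^2 = 6.674e-11 * 6.935e+51 / 6.400e+19 = 7.232e+21

7.232e+21 N


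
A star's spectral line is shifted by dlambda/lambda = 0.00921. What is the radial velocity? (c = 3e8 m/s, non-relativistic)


v = (dlambda/lambda) * c = 0.00921 * 3e8 = 2.763e+06

2.763e+06 m/s


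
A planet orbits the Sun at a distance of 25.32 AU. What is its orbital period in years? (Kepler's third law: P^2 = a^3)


P = a^(3/2) = 25.32^1.5 = 127.4077

127.4077 years


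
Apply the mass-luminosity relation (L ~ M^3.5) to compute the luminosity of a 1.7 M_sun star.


L/L_sun = (M/M_sun)^3.5 = 1.7^3.5 = 6.4058

6.4058 L_sun


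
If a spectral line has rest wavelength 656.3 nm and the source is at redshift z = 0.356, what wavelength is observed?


lam_obs = lam_emit * (1 + z) = 656.3 * (1 + 0.356) = 889.9428

889.9428 nm


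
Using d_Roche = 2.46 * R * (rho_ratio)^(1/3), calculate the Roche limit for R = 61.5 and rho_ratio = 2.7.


d_Roche = 2.46 * 61.5 * 2.7^(1/3) = 210.6678

210.6678


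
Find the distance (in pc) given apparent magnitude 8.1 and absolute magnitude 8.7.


d = 10^((m - M + 5)/5) = 10^((8.1 - 8.7 + 5)/5) = 7.5858

7.5858 pc


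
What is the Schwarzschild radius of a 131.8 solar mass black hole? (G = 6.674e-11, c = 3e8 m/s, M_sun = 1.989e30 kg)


M = 131.8 * 1.989e30 kg = 2.621502e+32 kg. rs = 2GM/c^2 = 2 * 6.674e-11 * 2.621502e+32 / (3e8)^2 = 388797.8744

388797.8744 m


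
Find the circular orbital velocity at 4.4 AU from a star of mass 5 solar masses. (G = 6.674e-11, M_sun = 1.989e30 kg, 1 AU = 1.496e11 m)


v = sqrt(GM/r) = sqrt(6.674e-11 * 9.945e+30 / 6.582e+11) = 31754.3597

31754.3597 m/s


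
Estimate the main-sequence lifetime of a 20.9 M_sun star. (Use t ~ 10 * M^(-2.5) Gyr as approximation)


t = 10 * M^(-2.5) = 10 * 20.9^(-2.5) = 0.005

0.005 Gyr


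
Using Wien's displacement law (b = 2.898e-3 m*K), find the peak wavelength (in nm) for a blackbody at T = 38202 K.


lam_max = b / T = 2.898e-3 / 38202 = 7.586e-08 m = 75.8599 nm

75.8599 nm


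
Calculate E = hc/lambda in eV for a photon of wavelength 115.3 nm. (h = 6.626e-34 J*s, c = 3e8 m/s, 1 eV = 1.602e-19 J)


E = hc/lambda = 6.626e-34 * 3e8 / 1.153e-07 = 1.724e-18 J = 10.7617 eV

10.7617 eV


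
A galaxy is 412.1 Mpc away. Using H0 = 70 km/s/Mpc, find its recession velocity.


v = H0 * d = 70 * 412.1 = 28847.0

28847.0 km/s


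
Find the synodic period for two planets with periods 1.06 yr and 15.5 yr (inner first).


1/P_syn = |1/P1 - 1/P2| = |1/1.06 - 1/15.5| => P_syn = 1.1378

1.1378 years


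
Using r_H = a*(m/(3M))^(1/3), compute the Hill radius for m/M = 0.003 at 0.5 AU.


r_H = a * (m/3M)^(1/3) = 0.5 * (0.003/3)^(1/3) = 0.05

0.05 AU


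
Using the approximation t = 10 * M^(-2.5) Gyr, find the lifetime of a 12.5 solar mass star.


t = 10 * M^(-2.5) = 10 * 12.5^(-2.5) = 0.0181

0.0181 Gyr


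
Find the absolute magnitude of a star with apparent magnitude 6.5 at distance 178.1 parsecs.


M = m - 5*log10(d) + 5 = 6.5 - 5*log10(178.1) + 5 = 0.2467

0.2467


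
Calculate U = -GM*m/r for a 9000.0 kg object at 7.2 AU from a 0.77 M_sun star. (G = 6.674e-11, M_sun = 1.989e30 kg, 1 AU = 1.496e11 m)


M = 0.77 * 1.989e30 kg = 1.53153e+30 kg; r = 7.2 AU * 1.496e11 m/AU = 1.07712e+12 m. U = -GM*m/r = -(6.674e-11 * 1.53153e+30 * 9000.0) / 1.07712e+12 = -8.541e+11

-8.541e+11 J


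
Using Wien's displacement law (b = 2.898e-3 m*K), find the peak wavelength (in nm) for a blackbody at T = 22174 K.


lam_max = b / T = 2.898e-3 / 22174 = 1.307e-07 m = 130.6936 nm

130.6936 nm


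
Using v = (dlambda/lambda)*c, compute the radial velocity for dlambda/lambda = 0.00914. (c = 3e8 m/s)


v = (dlambda/lambda) * c = 0.00914 * 3e8 = 2.742e+06

2.742e+06 m/s


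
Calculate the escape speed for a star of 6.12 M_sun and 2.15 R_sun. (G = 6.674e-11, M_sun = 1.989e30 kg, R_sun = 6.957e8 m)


M = 6.12 * 1.989e30 kg = 1.217268e+31 kg; R = 2.15 * 6.957e8 m = 1.495755e+09 m. v_esc = sqrt(2GM/R) = sqrt(2 * 6.674e-11 * 1.217268e+31 / 1.495755e+09) = 1.042e+06

1.042e+06 m/s


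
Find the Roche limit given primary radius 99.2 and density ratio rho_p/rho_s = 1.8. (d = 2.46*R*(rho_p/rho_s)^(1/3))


d_Roche = 2.46 * 99.2 * 1.8^(1/3) = 296.8504

296.8504


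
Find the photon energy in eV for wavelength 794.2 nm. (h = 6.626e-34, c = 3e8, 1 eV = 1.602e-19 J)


E = hc/lambda = 6.626e-34 * 3e8 / 7.942e-07 = 2.503e-19 J = 1.5624 eV

1.5624 eV


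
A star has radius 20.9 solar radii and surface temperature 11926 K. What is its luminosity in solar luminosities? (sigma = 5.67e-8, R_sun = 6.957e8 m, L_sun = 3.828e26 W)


R = 20.9 * 6.957e8 m = 1.454013e+10 m. L = 4*pi*R^2*sigma*T^4 = 4*pi*(1.454013e+10)^2 * 5.67e-8 * 11926^4 = 3.047254464e+30 W. L/L_sun = 3.047254464e+30 / 3.828e26 = 7960.4349

7960.4349 L_sun


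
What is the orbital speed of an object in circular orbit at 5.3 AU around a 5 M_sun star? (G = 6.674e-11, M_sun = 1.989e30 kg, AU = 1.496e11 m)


v = sqrt(GM/r) = sqrt(6.674e-11 * 9.945e+30 / 7.929e+11) = 28932.8865

28932.8865 m/s


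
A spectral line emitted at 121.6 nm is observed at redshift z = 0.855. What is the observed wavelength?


lam_obs = lam_emit * (1 + z) = 121.6 * (1 + 0.855) = 225.568

225.568 nm


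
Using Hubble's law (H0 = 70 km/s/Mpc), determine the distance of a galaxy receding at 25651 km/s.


d = v / H0 = 25651 / 70 = 366.4429

366.4429 Mpc


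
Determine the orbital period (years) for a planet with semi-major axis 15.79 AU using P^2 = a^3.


P = a^(3/2) = 15.79^1.5 = 62.7441

62.7441 years


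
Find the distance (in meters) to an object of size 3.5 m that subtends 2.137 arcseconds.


D = size / theta_rad, theta_rad = 2.137 * pi/(180*3600) = 1.036e-05, D = 337822.5652

337822.5652 m


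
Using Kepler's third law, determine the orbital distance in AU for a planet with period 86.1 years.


a = P^(2/3) = 86.1^(2/3) = 19.4985

19.4985 AU


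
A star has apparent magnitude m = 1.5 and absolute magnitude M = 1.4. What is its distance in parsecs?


d = 10^((m - M + 5)/5) = 10^((1.5 - 1.4 + 5)/5) = 10.4713

10.4713 pc


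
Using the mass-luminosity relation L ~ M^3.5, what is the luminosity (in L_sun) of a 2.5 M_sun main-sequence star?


L/L_sun = (M/M_sun)^3.5 = 2.5^3.5 = 24.7053

24.7053 L_sun


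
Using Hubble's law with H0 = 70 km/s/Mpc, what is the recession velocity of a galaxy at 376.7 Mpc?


v = H0 * d = 70 * 376.7 = 26369.0

26369.0 km/s


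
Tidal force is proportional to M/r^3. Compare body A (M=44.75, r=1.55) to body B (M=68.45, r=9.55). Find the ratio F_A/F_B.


Ratio = (M1/r1^3) / (M2/r2^3) = (44.75/1.55^3) / (68.45/9.55^3) = 152.9095

152.9095


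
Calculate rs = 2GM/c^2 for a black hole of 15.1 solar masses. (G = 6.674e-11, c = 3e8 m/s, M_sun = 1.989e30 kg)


M = 15.1 * 1.989e30 kg = 3.00339e+31 kg. rs = 2GM/c^2 = 2 * 6.674e-11 * 3.00339e+31 / (3e8)^2 = 44543.6108

44543.6108 m


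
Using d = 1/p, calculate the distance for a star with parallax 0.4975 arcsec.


d = 1/p = 1/0.4975 = 2.0101

2.0101 pc


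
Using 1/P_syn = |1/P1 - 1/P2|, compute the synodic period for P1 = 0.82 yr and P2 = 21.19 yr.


1/P_syn = |1/P1 - 1/P2| = |1/0.82 - 1/21.19| => P_syn = 0.853

0.853 years


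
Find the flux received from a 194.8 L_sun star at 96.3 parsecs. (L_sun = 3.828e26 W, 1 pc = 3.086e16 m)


F = L / (4*pi*d^2) = 7.457e+28 / (4*pi*(2.972e+18)^2) = 6.719e-10

6.719e-10 W/m^2


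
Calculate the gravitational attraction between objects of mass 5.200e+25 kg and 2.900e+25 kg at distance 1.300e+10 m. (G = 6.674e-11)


F = G*m1*m2/r^2 = 6.674e-11 * 5.200e+25 * 2.900e+25 / (1.300e+10)^2 = 6.674e-11 * 1.508e+51 / 1.690e+20 = 5.955e+20

5.955e+20 N


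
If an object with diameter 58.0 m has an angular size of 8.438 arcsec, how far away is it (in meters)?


D = size / theta_rad, theta_rad = 8.438 * pi/(180*3600) = 4.091e-05, D = 1.418e+06

1.418e+06 m


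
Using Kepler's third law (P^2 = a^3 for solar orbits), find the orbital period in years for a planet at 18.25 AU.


P = a^(3/2) = 18.25^1.5 = 77.964

77.964 years


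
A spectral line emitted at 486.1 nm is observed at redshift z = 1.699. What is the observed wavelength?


lam_obs = lam_emit * (1 + z) = 486.1 * (1 + 1.699) = 1311.9839

1311.9839 nm


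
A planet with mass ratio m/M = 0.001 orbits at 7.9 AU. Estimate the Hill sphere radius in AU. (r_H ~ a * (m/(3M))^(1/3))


r_H = a * (m/3M)^(1/3) = 7.9 * (0.001/3)^(1/3) = 0.5478

0.5478 AU


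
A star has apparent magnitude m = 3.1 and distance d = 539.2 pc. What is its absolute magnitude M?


M = m - 5*log10(d) + 5 = 3.1 - 5*log10(539.2) + 5 = -5.5587

-5.5587


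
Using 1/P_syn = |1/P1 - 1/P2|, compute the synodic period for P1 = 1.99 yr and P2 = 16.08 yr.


1/P_syn = |1/P1 - 1/P2| = |1/1.99 - 1/16.08| => P_syn = 2.2711

2.2711 years


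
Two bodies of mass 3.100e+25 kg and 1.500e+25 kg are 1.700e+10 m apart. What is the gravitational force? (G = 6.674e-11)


F = G*m1*m2/r^2 = 6.674e-11 * 3.100e+25 * 1.500e+25 / (1.700e+10)^2 = 6.674e-11 * 4.650e+50 / 2.890e+20 = 1.074e+20

1.074e+20 N


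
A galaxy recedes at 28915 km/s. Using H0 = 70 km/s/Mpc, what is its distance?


d = v / H0 = 28915 / 70 = 413.0714

413.0714 Mpc


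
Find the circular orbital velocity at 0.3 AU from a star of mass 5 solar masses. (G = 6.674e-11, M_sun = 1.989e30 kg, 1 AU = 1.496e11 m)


v = sqrt(GM/r) = sqrt(6.674e-11 * 9.945e+30 / 4.488e+10) = 121609.939

121609.939 m/s


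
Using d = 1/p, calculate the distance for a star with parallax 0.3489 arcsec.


d = 1/p = 1/0.3489 = 2.8662

2.8662 pc


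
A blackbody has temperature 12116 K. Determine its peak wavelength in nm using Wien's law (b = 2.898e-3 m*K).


lam_max = b / T = 2.898e-3 / 12116 = 2.392e-07 m = 239.1879 nm

239.1879 nm
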